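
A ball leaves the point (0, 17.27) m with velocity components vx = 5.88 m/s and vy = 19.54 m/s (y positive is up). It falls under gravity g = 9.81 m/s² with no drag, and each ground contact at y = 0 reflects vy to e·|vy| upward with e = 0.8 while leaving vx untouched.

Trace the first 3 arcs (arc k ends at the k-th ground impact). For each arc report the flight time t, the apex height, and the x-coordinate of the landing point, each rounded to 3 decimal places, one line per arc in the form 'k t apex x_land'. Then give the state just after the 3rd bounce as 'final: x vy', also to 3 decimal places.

Arc 1: start y=17.270, vy=19.540 → t=4.728, apex=36.730, x_land=27.803, impact vy=-26.845
  bounce: vy ← 0.8·26.845 = 21.476
Arc 2: start y=0.000, vy=21.476 → t=4.378, apex=23.507, x_land=53.547, impact vy=-21.476
  bounce: vy ← 0.8·21.476 = 17.181
Arc 3: start y=0.000, vy=17.181 → t=3.503, apex=15.045, x_land=74.143, impact vy=-17.181
  bounce: vy ← 0.8·17.181 = 13.745

1 4.728 36.730 27.803
2 4.378 23.507 53.547
3 3.503 15.045 74.143
final: 74.143 13.745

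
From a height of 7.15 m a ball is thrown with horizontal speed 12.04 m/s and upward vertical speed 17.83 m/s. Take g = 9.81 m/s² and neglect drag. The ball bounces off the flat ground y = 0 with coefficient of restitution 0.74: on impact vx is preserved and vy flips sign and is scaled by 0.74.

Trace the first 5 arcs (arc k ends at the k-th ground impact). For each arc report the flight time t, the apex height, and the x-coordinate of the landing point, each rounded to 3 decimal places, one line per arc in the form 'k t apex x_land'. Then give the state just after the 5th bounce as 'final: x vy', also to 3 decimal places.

Arc 1: start y=7.150, vy=17.830 → t=4.000, apex=23.353, x_land=48.154, impact vy=-21.405
  bounce: vy ← 0.74·21.405 = 15.840
Arc 2: start y=0.000, vy=15.840 → t=3.229, apex=12.788, x_land=87.036, impact vy=-15.840
  bounce: vy ← 0.74·15.840 = 11.722
Arc 3: start y=0.000, vy=11.722 → t=2.390, apex=7.003, x_land=115.808, impact vy=-11.722
  bounce: vy ← 0.74·11.722 = 8.674
Arc 4: start y=0.000, vy=8.674 → t=1.768, apex=3.835, x_land=137.100, impact vy=-8.674
  bounce: vy ← 0.74·8.674 = 6.419
Arc 5: start y=0.000, vy=6.419 → t=1.309, apex=2.100, x_land=152.855, impact vy=-6.419
  bounce: vy ← 0.74·6.419 = 4.750

1 4.000 23.353 48.154
2 3.229 12.788 87.036
3 2.390 7.003 115.808
4 1.768 3.835 137.100
5 1.309 2.100 152.855
final: 152.855 4.750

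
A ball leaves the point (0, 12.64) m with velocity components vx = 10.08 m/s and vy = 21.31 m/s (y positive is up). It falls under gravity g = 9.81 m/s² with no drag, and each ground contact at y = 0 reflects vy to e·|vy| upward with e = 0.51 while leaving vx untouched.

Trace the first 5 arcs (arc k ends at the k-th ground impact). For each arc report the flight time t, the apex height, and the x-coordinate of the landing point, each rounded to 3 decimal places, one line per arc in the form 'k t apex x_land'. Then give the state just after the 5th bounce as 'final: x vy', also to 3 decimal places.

1 4.873 35.786 49.123
2 2.755 9.308 76.894
3 1.405 2.421 91.058
4 0.717 0.630 98.281
5 0.365 0.164 101.965
final: 101.965 0.914

Arc 1: start y=12.640, vy=21.310 → t=4.873, apex=35.786, x_land=49.123, impact vy=-26.497
  bounce: vy ← 0.51·26.497 = 13.514
Arc 2: start y=0.000, vy=13.514 → t=2.755, apex=9.308, x_land=76.894, impact vy=-13.514
  bounce: vy ← 0.51·13.514 = 6.892
Arc 3: start y=0.000, vy=6.892 → t=1.405, apex=2.421, x_land=91.058, impact vy=-6.892
  bounce: vy ← 0.51·6.892 = 3.515
Arc 4: start y=0.000, vy=3.515 → t=0.717, apex=0.630, x_land=98.281, impact vy=-3.515
  bounce: vy ← 0.51·3.515 = 1.793
Arc 5: start y=0.000, vy=1.793 → t=0.365, apex=0.164, x_land=101.965, impact vy=-1.793
  bounce: vy ← 0.51·1.793 = 0.914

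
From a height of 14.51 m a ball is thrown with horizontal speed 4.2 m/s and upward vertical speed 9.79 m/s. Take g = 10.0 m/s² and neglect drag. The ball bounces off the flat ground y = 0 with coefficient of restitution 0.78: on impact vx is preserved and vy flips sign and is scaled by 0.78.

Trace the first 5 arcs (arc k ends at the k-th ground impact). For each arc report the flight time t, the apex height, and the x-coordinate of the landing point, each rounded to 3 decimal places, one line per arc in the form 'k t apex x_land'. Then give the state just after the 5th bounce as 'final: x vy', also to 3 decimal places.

1 2.944 19.302 12.364
2 3.065 11.743 25.237
3 2.391 7.145 35.279
4 1.865 4.347 43.111
5 1.455 2.645 49.220
final: 49.220 5.673

Arc 1: start y=14.510, vy=9.790 → t=2.944, apex=19.302, x_land=12.364, impact vy=-19.648
  bounce: vy ← 0.78·19.648 = 15.325
Arc 2: start y=0.000, vy=15.325 → t=3.065, apex=11.743, x_land=25.237, impact vy=-15.325
  bounce: vy ← 0.78·15.325 = 11.954
Arc 3: start y=0.000, vy=11.954 → t=2.391, apex=7.145, x_land=35.279, impact vy=-11.954
  bounce: vy ← 0.78·11.954 = 9.324
Arc 4: start y=0.000, vy=9.324 → t=1.865, apex=4.347, x_land=43.111, impact vy=-9.324
  bounce: vy ← 0.78·9.324 = 7.273
Arc 5: start y=0.000, vy=7.273 → t=1.455, apex=2.645, x_land=49.220, impact vy=-7.273
  bounce: vy ← 0.78·7.273 = 5.673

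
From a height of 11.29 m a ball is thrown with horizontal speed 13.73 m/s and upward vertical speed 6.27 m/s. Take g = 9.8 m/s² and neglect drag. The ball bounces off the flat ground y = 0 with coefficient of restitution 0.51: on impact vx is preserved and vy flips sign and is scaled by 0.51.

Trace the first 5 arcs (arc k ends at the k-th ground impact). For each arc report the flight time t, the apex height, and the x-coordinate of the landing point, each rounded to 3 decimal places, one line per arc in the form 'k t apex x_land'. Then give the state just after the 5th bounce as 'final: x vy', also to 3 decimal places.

Arc 1: start y=11.290, vy=6.270 → t=2.287, apex=13.296, x_land=31.401, impact vy=-16.143
  bounce: vy ← 0.51·16.143 = 8.233
Arc 2: start y=0.000, vy=8.233 → t=1.680, apex=3.458, x_land=54.470, impact vy=-8.233
  bounce: vy ← 0.51·8.233 = 4.199
Arc 3: start y=0.000, vy=4.199 → t=0.857, apex=0.899, x_land=66.235, impact vy=-4.199
  bounce: vy ← 0.51·4.199 = 2.141
Arc 4: start y=0.000, vy=2.141 → t=0.437, apex=0.234, x_land=72.236, impact vy=-2.141
  bounce: vy ← 0.51·2.141 = 1.092
Arc 5: start y=0.000, vy=1.092 → t=0.223, apex=0.061, x_land=75.296, impact vy=-1.092
  bounce: vy ← 0.51·1.092 = 0.557

1 2.287 13.296 31.401
2 1.680 3.458 54.470
3 0.857 0.899 66.235
4 0.437 0.234 72.236
5 0.223 0.061 75.296
final: 75.296 0.557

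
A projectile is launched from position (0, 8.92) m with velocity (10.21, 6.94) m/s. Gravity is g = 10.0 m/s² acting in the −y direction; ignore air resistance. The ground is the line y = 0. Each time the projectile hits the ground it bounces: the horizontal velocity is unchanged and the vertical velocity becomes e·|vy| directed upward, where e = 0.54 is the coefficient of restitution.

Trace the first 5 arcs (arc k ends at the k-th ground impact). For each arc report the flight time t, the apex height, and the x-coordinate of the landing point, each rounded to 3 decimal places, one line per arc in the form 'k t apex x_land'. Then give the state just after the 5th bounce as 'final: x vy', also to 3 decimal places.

Arc 1: start y=8.920, vy=6.940 → t=2.199, apex=11.328, x_land=22.454, impact vy=-15.052
  bounce: vy ← 0.54·15.052 = 8.128
Arc 2: start y=0.000, vy=8.128 → t=1.626, apex=3.303, x_land=39.051, impact vy=-8.128
  bounce: vy ← 0.54·8.128 = 4.389
Arc 3: start y=0.000, vy=4.389 → t=0.878, apex=0.963, x_land=48.014, impact vy=-4.389
  bounce: vy ← 0.54·4.389 = 2.370
Arc 4: start y=0.000, vy=2.370 → t=0.474, apex=0.281, x_land=52.854, impact vy=-2.370
  bounce: vy ← 0.54·2.370 = 1.280
Arc 5: start y=0.000, vy=1.280 → t=0.256, apex=0.082, x_land=55.467, impact vy=-1.280
  bounce: vy ← 0.54·1.280 = 0.691

1 2.199 11.328 22.454
2 1.626 3.303 39.051
3 0.878 0.963 48.014
4 0.474 0.281 52.854
5 0.256 0.082 55.467
final: 55.467 0.691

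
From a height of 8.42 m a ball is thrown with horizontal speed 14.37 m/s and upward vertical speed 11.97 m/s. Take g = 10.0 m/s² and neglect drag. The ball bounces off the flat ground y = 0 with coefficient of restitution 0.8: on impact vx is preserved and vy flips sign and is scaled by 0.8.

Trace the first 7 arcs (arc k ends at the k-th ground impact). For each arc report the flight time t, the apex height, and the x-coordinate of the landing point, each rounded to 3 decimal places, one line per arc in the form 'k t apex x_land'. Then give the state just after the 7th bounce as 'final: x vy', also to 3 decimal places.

1 2.962 15.584 42.570
2 2.825 9.974 83.162
3 2.260 6.383 115.635
4 1.808 4.085 141.613
5 1.446 2.615 162.396
6 1.157 1.673 179.022
7 0.926 1.071 192.323
final: 192.323 3.702

Arc 1: start y=8.420, vy=11.970 → t=2.962, apex=15.584, x_land=42.570, impact vy=-17.654
  bounce: vy ← 0.8·17.654 = 14.124
Arc 2: start y=0.000, vy=14.124 → t=2.825, apex=9.974, x_land=83.162, impact vy=-14.124
  bounce: vy ← 0.8·14.124 = 11.299
Arc 3: start y=0.000, vy=11.299 → t=2.260, apex=6.383, x_land=115.635, impact vy=-11.299
  bounce: vy ← 0.8·11.299 = 9.039
Arc 4: start y=0.000, vy=9.039 → t=1.808, apex=4.085, x_land=141.613, impact vy=-9.039
  bounce: vy ← 0.8·9.039 = 7.231
Arc 5: start y=0.000, vy=7.231 → t=1.446, apex=2.615, x_land=162.396, impact vy=-7.231
  bounce: vy ← 0.8·7.231 = 5.785
Arc 6: start y=0.000, vy=5.785 → t=1.157, apex=1.673, x_land=179.022, impact vy=-5.785
  bounce: vy ← 0.8·5.785 = 4.628
Arc 7: start y=0.000, vy=4.628 → t=0.926, apex=1.071, x_land=192.323, impact vy=-4.628
  bounce: vy ← 0.8·4.628 = 3.702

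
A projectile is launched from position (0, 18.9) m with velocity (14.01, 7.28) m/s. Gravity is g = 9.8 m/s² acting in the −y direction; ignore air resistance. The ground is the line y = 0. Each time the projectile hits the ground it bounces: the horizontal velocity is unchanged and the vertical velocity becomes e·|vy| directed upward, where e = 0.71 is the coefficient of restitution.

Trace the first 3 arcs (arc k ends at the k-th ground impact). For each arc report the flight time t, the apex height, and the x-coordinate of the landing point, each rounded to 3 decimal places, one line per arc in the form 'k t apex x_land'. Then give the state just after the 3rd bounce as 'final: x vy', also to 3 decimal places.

1 2.843 21.604 39.825
2 2.982 10.891 81.598
3 2.117 5.490 111.257
final: 111.257 7.365

Arc 1: start y=18.900, vy=7.280 → t=2.843, apex=21.604, x_land=39.825, impact vy=-20.578
  bounce: vy ← 0.71·20.578 = 14.610
Arc 2: start y=0.000, vy=14.610 → t=2.982, apex=10.891, x_land=81.598, impact vy=-14.610
  bounce: vy ← 0.71·14.610 = 10.373
Arc 3: start y=0.000, vy=10.373 → t=2.117, apex=5.490, x_land=111.257, impact vy=-10.373
  bounce: vy ← 0.71·10.373 = 7.365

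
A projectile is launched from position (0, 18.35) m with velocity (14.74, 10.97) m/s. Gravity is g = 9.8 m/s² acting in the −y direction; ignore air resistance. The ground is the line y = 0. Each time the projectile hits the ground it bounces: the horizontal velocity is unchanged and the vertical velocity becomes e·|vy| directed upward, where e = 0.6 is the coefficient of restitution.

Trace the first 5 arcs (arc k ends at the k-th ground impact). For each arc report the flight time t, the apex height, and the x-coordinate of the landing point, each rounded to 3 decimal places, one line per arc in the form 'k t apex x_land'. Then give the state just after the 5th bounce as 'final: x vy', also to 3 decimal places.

Arc 1: start y=18.350, vy=10.970 → t=3.355, apex=24.490, x_land=49.453, impact vy=-21.909
  bounce: vy ← 0.6·21.909 = 13.145
Arc 2: start y=0.000, vy=13.145 → t=2.683, apex=8.816, x_land=88.996, impact vy=-13.145
  bounce: vy ← 0.6·13.145 = 7.887
Arc 3: start y=0.000, vy=7.887 → t=1.610, apex=3.174, x_land=112.722, impact vy=-7.887
  bounce: vy ← 0.6·7.887 = 4.732
Arc 4: start y=0.000, vy=4.732 → t=0.966, apex=1.143, x_land=126.958, impact vy=-4.732
  bounce: vy ← 0.6·4.732 = 2.839
Arc 5: start y=0.000, vy=2.839 → t=0.579, apex=0.411, x_land=135.499, impact vy=-2.839
  bounce: vy ← 0.6·2.839 = 1.704

1 3.355 24.490 49.453
2 2.683 8.816 88.996
3 1.610 3.174 112.722
4 0.966 1.143 126.958
5 0.579 0.411 135.499
final: 135.499 1.704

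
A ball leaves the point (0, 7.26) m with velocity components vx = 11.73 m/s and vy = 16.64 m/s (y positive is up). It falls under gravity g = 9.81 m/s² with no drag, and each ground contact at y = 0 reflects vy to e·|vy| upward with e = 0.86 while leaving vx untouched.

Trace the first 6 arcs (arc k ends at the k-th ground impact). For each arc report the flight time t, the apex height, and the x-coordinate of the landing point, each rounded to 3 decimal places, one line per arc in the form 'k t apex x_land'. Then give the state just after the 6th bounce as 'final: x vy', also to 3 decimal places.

1 3.784 21.373 44.382
2 3.590 15.807 86.497
3 3.088 11.691 122.716
4 2.655 8.647 153.864
5 2.284 6.395 180.652
6 1.964 4.730 203.689
final: 203.689 8.285

Arc 1: start y=7.260, vy=16.640 → t=3.784, apex=21.373, x_land=44.382, impact vy=-20.478
  bounce: vy ← 0.86·20.478 = 17.611
Arc 2: start y=0.000, vy=17.611 → t=3.590, apex=15.807, x_land=86.497, impact vy=-17.611
  bounce: vy ← 0.86·17.611 = 15.145
Arc 3: start y=0.000, vy=15.145 → t=3.088, apex=11.691, x_land=122.716, impact vy=-15.145
  bounce: vy ← 0.86·15.145 = 13.025
Arc 4: start y=0.000, vy=13.025 → t=2.655, apex=8.647, x_land=153.864, impact vy=-13.025
  bounce: vy ← 0.86·13.025 = 11.201
Arc 5: start y=0.000, vy=11.201 → t=2.284, apex=6.395, x_land=180.652, impact vy=-11.201
  bounce: vy ← 0.86·11.201 = 9.633
Arc 6: start y=0.000, vy=9.633 → t=1.964, apex=4.730, x_land=203.689, impact vy=-9.633
  bounce: vy ← 0.86·9.633 = 8.285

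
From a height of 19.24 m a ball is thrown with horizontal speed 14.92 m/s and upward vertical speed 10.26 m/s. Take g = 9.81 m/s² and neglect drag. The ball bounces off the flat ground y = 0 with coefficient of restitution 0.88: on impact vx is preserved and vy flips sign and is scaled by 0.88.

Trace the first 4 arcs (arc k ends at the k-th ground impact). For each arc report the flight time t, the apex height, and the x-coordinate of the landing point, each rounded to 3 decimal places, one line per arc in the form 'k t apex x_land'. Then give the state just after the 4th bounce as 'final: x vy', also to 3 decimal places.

1 3.286 24.605 49.021
2 3.942 19.054 107.835
3 3.469 14.756 159.590
4 3.053 11.427 205.135
final: 205.135 13.176

Arc 1: start y=19.240, vy=10.260 → t=3.286, apex=24.605, x_land=49.021, impact vy=-21.972
  bounce: vy ← 0.88·21.972 = 19.335
Arc 2: start y=0.000, vy=19.335 → t=3.942, apex=19.054, x_land=107.835, impact vy=-19.335
  bounce: vy ← 0.88·19.335 = 17.015
Arc 3: start y=0.000, vy=17.015 → t=3.469, apex=14.756, x_land=159.590, impact vy=-17.015
  bounce: vy ← 0.88·17.015 = 14.973
Arc 4: start y=0.000, vy=14.973 → t=3.053, apex=11.427, x_land=205.135, impact vy=-14.973
  bounce: vy ← 0.88·14.973 = 13.176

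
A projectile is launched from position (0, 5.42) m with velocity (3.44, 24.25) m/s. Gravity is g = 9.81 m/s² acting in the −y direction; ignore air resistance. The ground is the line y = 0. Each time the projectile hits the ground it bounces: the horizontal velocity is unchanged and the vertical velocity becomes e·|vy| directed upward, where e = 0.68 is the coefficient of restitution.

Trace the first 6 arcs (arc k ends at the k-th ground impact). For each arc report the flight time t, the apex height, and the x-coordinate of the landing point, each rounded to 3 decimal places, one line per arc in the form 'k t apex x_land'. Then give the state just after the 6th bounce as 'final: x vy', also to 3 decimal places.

1 5.158 35.393 17.744
2 3.653 16.366 30.311
3 2.484 7.567 38.857
4 1.689 3.499 44.668
5 1.149 1.618 48.619
6 0.781 0.748 51.306
final: 51.306 2.605

Arc 1: start y=5.420, vy=24.250 → t=5.158, apex=35.393, x_land=17.744, impact vy=-26.352
  bounce: vy ← 0.68·26.352 = 17.919
Arc 2: start y=0.000, vy=17.919 → t=3.653, apex=16.366, x_land=30.311, impact vy=-17.919
  bounce: vy ← 0.68·17.919 = 12.185
Arc 3: start y=0.000, vy=12.185 → t=2.484, apex=7.567, x_land=38.857, impact vy=-12.185
  bounce: vy ← 0.68·12.185 = 8.286
Arc 4: start y=0.000, vy=8.286 → t=1.689, apex=3.499, x_land=44.668, impact vy=-8.286
  bounce: vy ← 0.68·8.286 = 5.634
Arc 5: start y=0.000, vy=5.634 → t=1.149, apex=1.618, x_land=48.619, impact vy=-5.634
  bounce: vy ← 0.68·5.634 = 3.831
Arc 6: start y=0.000, vy=3.831 → t=0.781, apex=0.748, x_land=51.306, impact vy=-3.831
  bounce: vy ← 0.68·3.831 = 2.605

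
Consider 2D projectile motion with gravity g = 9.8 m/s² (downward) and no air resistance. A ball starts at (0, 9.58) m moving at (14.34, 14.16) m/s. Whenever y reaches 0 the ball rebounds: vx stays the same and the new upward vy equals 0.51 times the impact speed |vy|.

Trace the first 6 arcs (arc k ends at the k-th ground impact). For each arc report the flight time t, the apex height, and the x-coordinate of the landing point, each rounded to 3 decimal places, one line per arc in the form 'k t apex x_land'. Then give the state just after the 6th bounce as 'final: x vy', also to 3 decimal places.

Arc 1: start y=9.580, vy=14.160 → t=3.456, apex=19.810, x_land=49.553, impact vy=-19.705
  bounce: vy ← 0.51·19.705 = 10.049
Arc 2: start y=0.000, vy=10.049 → t=2.051, apex=5.153, x_land=78.963, impact vy=-10.049
  bounce: vy ← 0.51·10.049 = 5.125
Arc 3: start y=0.000, vy=5.125 → t=1.046, apex=1.340, x_land=93.962, impact vy=-5.125
  bounce: vy ← 0.51·5.125 = 2.614
Arc 4: start y=0.000, vy=2.614 → t=0.533, apex=0.349, x_land=101.611, impact vy=-2.614
  bounce: vy ← 0.51·2.614 = 1.333
Arc 5: start y=0.000, vy=1.333 → t=0.272, apex=0.091, x_land=105.513, impact vy=-1.333
  bounce: vy ← 0.51·1.333 = 0.680
Arc 6: start y=0.000, vy=0.680 → t=0.139, apex=0.024, x_land=107.502, impact vy=-0.680
  bounce: vy ← 0.51·0.680 = 0.347

1 3.456 19.810 49.553
2 2.051 5.153 78.963
3 1.046 1.340 93.962
4 0.533 0.349 101.611
5 0.272 0.091 105.513
6 0.139 0.024 107.502
final: 107.502 0.347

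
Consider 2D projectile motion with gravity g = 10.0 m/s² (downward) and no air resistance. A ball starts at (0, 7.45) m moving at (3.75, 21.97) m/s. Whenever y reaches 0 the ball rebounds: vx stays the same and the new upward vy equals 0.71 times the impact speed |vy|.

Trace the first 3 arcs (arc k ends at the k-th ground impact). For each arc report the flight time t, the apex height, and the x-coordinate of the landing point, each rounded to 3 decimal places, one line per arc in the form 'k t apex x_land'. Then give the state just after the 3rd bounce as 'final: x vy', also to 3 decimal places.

1 4.710 31.584 17.664
2 3.569 15.922 31.047
3 2.534 8.026 40.549
final: 40.549 8.995

Arc 1: start y=7.450, vy=21.970 → t=4.710, apex=31.584, x_land=17.664, impact vy=-25.133
  bounce: vy ← 0.71·25.133 = 17.845
Arc 2: start y=0.000, vy=17.845 → t=3.569, apex=15.922, x_land=31.047, impact vy=-17.845
  bounce: vy ← 0.71·17.845 = 12.670
Arc 3: start y=0.000, vy=12.670 → t=2.534, apex=8.026, x_land=40.549, impact vy=-12.670
  bounce: vy ← 0.71·12.670 = 8.995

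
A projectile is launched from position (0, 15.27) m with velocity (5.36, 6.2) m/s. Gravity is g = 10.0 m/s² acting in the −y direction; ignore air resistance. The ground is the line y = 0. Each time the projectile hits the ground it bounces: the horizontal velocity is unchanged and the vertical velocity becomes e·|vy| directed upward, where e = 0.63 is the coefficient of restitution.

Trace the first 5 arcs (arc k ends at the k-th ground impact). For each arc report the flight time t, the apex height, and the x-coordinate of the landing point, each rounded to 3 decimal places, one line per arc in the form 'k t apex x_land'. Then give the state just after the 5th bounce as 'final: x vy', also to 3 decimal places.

Arc 1: start y=15.270, vy=6.200 → t=2.474, apex=17.192, x_land=13.262, impact vy=-18.543
  bounce: vy ← 0.63·18.543 = 11.682
Arc 2: start y=0.000, vy=11.682 → t=2.336, apex=6.824, x_land=25.785, impact vy=-11.682
  bounce: vy ← 0.63·11.682 = 7.360
Arc 3: start y=0.000, vy=7.360 → t=1.472, apex=2.708, x_land=33.675, impact vy=-7.360
  bounce: vy ← 0.63·7.360 = 4.637
Arc 4: start y=0.000, vy=4.637 → t=0.927, apex=1.075, x_land=38.645, impact vy=-4.637
  bounce: vy ← 0.63·4.637 = 2.921
Arc 5: start y=0.000, vy=2.921 → t=0.584, apex=0.427, x_land=41.777, impact vy=-2.921
  bounce: vy ← 0.63·2.921 = 1.840

1 2.474 17.192 13.262
2 2.336 6.824 25.785
3 1.472 2.708 33.675
4 0.927 1.075 38.645
5 0.584 0.427 41.777
final: 41.777 1.840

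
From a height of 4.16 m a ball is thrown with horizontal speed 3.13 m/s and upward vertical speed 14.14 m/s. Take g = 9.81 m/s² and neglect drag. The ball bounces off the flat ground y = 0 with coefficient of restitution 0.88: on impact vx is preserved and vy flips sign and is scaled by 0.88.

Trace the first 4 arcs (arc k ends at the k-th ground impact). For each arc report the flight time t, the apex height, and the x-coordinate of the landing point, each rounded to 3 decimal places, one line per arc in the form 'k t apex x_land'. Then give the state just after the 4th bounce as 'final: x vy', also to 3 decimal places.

Arc 1: start y=4.160, vy=14.140 → t=3.152, apex=14.351, x_land=9.865, impact vy=-16.780
  bounce: vy ← 0.88·16.780 = 14.766
Arc 2: start y=0.000, vy=14.766 → t=3.010, apex=11.113, x_land=19.288, impact vy=-14.766
  bounce: vy ← 0.88·14.766 = 12.994
Arc 3: start y=0.000, vy=12.994 → t=2.649, apex=8.606, x_land=27.580, impact vy=-12.994
  bounce: vy ← 0.88·12.994 = 11.435
Arc 4: start y=0.000, vy=11.435 → t=2.331, apex=6.664, x_land=34.877, impact vy=-11.435
  bounce: vy ← 0.88·11.435 = 10.063

1 3.152 14.351 9.865
2 3.010 11.113 19.288
3 2.649 8.606 27.580
4 2.331 6.664 34.877
final: 34.877 10.063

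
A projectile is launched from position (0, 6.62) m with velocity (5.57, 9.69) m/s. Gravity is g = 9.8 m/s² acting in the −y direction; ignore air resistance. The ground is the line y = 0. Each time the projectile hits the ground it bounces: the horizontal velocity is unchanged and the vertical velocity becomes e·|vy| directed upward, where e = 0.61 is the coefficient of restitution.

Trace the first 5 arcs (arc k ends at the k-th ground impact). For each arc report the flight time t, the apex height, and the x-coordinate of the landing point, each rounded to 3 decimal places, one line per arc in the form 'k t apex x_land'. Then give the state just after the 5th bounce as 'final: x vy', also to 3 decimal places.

1 2.515 11.411 14.007
2 1.862 4.246 24.377
3 1.136 1.580 30.703
4 0.693 0.588 34.561
5 0.423 0.219 36.915
final: 36.915 1.263

Arc 1: start y=6.620, vy=9.690 → t=2.515, apex=11.411, x_land=14.007, impact vy=-14.955
  bounce: vy ← 0.61·14.955 = 9.122
Arc 2: start y=0.000, vy=9.122 → t=1.862, apex=4.246, x_land=24.377, impact vy=-9.122
  bounce: vy ← 0.61·9.122 = 5.565
Arc 3: start y=0.000, vy=5.565 → t=1.136, apex=1.580, x_land=30.703, impact vy=-5.565
  bounce: vy ← 0.61·5.565 = 3.394
Arc 4: start y=0.000, vy=3.394 → t=0.693, apex=0.588, x_land=34.561, impact vy=-3.394
  bounce: vy ← 0.61·3.394 = 2.071
Arc 5: start y=0.000, vy=2.071 → t=0.423, apex=0.219, x_land=36.915, impact vy=-2.071
  bounce: vy ← 0.61·2.071 = 1.263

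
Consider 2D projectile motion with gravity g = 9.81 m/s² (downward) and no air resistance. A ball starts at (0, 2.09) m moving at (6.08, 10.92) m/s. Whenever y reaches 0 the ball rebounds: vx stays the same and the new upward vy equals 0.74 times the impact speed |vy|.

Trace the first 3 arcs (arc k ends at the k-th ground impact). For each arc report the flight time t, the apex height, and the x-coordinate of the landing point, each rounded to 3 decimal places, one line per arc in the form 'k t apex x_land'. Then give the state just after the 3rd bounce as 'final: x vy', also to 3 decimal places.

1 2.404 8.168 14.614
2 1.910 4.473 26.226
3 1.413 2.449 34.818
final: 34.818 5.130

Arc 1: start y=2.090, vy=10.920 → t=2.404, apex=8.168, x_land=14.614, impact vy=-12.659
  bounce: vy ← 0.74·12.659 = 9.368
Arc 2: start y=0.000, vy=9.368 → t=1.910, apex=4.473, x_land=26.226, impact vy=-9.368
  bounce: vy ← 0.74·9.368 = 6.932
Arc 3: start y=0.000, vy=6.932 → t=1.413, apex=2.449, x_land=34.818, impact vy=-6.932
  bounce: vy ← 0.74·6.932 = 5.130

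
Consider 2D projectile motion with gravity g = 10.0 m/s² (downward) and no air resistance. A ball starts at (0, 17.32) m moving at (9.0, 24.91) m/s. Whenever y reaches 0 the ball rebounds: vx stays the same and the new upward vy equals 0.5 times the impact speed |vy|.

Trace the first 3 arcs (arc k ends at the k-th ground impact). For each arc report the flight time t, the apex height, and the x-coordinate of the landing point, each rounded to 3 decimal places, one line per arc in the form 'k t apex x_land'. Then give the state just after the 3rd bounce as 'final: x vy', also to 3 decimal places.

1 5.601 48.345 50.405
2 3.110 12.086 78.390
3 1.555 3.022 92.383
final: 92.383 3.887

Arc 1: start y=17.320, vy=24.910 → t=5.601, apex=48.345, x_land=50.405, impact vy=-31.095
  bounce: vy ← 0.5·31.095 = 15.548
Arc 2: start y=0.000, vy=15.548 → t=3.110, apex=12.086, x_land=78.390, impact vy=-15.548
  bounce: vy ← 0.5·15.548 = 7.774
Arc 3: start y=0.000, vy=7.774 → t=1.555, apex=3.022, x_land=92.383, impact vy=-7.774
  bounce: vy ← 0.5·7.774 = 3.887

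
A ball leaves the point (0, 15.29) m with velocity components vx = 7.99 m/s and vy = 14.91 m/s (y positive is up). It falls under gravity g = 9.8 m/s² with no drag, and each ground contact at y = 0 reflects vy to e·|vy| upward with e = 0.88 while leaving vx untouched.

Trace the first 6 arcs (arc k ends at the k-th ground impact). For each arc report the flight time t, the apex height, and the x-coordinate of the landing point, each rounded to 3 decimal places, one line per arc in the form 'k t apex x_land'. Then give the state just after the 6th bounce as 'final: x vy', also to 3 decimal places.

Arc 1: start y=15.290, vy=14.910 → t=3.853, apex=26.632, x_land=30.784, impact vy=-22.847
  bounce: vy ← 0.88·22.847 = 20.105
Arc 2: start y=0.000, vy=20.105 → t=4.103, apex=20.624, x_land=63.568, impact vy=-20.105
  bounce: vy ← 0.88·20.105 = 17.693
Arc 3: start y=0.000, vy=17.693 → t=3.611, apex=15.971, x_land=92.418, impact vy=-17.693
  bounce: vy ← 0.88·17.693 = 15.570
Arc 4: start y=0.000, vy=15.570 → t=3.177, apex=12.368, x_land=117.806, impact vy=-15.570
  bounce: vy ← 0.88·15.570 = 13.701
Arc 5: start y=0.000, vy=13.701 → t=2.796, apex=9.578, x_land=140.148, impact vy=-13.701
  bounce: vy ← 0.88·13.701 = 12.057
Arc 6: start y=0.000, vy=12.057 → t=2.461, apex=7.417, x_land=159.808, impact vy=-12.057
  bounce: vy ← 0.88·12.057 = 10.610

1 3.853 26.632 30.784
2 4.103 20.624 63.568
3 3.611 15.971 92.418
4 3.177 12.368 117.806
5 2.796 9.578 140.148
6 2.461 7.417 159.808
final: 159.808 10.610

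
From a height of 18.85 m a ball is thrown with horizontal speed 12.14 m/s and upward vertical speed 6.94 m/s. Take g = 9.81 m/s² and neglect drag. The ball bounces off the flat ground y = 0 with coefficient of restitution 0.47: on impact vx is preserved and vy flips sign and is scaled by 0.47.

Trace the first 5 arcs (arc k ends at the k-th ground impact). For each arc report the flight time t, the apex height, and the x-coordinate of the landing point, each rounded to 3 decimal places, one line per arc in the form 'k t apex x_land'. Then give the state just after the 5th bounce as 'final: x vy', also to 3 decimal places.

Arc 1: start y=18.850, vy=6.940 → t=2.792, apex=21.305, x_land=33.889, impact vy=-20.445
  bounce: vy ← 0.47·20.445 = 9.609
Arc 2: start y=0.000, vy=9.609 → t=1.959, apex=4.706, x_land=57.672, impact vy=-9.609
  bounce: vy ← 0.47·9.609 = 4.516
Arc 3: start y=0.000, vy=4.516 → t=0.921, apex=1.040, x_land=68.850, impact vy=-4.516
  bounce: vy ← 0.47·4.516 = 2.123
Arc 4: start y=0.000, vy=2.123 → t=0.433, apex=0.230, x_land=74.104, impact vy=-2.123
  bounce: vy ← 0.47·2.123 = 0.998
Arc 5: start y=0.000, vy=0.998 → t=0.203, apex=0.051, x_land=76.573, impact vy=-0.998
  bounce: vy ← 0.47·0.998 = 0.469

1 2.792 21.305 33.889
2 1.959 4.706 57.672
3 0.921 1.040 68.850
4 0.433 0.230 74.104
5 0.203 0.051 76.573
final: 76.573 0.469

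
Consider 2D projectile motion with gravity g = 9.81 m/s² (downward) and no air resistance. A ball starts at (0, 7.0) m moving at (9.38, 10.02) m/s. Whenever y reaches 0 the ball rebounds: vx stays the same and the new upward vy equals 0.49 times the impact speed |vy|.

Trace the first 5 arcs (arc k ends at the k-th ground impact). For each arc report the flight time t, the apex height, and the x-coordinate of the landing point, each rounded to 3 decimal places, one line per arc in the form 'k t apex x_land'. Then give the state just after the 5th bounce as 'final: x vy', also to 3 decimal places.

Arc 1: start y=7.000, vy=10.020 → t=2.593, apex=12.117, x_land=24.324, impact vy=-15.419
  bounce: vy ← 0.49·15.419 = 7.555
Arc 2: start y=0.000, vy=7.555 → t=1.540, apex=2.909, x_land=38.772, impact vy=-7.555
  bounce: vy ← 0.49·7.555 = 3.702
Arc 3: start y=0.000, vy=3.702 → t=0.755, apex=0.699, x_land=45.851, impact vy=-3.702
  bounce: vy ← 0.49·3.702 = 1.814
Arc 4: start y=0.000, vy=1.814 → t=0.370, apex=0.168, x_land=49.320, impact vy=-1.814
  bounce: vy ← 0.49·1.814 = 0.889
Arc 5: start y=0.000, vy=0.889 → t=0.181, apex=0.040, x_land=51.020, impact vy=-0.889
  bounce: vy ← 0.49·0.889 = 0.436

1 2.593 12.117 24.324
2 1.540 2.909 38.772
3 0.755 0.699 45.851
4 0.370 0.168 49.320
5 0.181 0.040 51.020
final: 51.020 0.436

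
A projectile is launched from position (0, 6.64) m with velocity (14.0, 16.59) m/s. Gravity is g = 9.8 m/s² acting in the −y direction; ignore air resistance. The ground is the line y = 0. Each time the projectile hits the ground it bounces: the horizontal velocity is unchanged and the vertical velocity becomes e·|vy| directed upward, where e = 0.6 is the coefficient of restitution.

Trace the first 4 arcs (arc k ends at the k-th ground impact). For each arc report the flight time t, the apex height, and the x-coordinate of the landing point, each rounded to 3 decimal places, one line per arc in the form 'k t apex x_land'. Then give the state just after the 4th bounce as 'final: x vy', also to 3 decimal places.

Arc 1: start y=6.640, vy=16.590 → t=3.747, apex=20.682, x_land=52.463, impact vy=-20.134
  bounce: vy ← 0.6·20.134 = 12.080
Arc 2: start y=0.000, vy=12.080 → t=2.465, apex=7.446, x_land=86.978, impact vy=-12.080
  bounce: vy ← 0.6·12.080 = 7.248
Arc 3: start y=0.000, vy=7.248 → t=1.479, apex=2.680, x_land=107.687, impact vy=-7.248
  bounce: vy ← 0.6·7.248 = 4.349
Arc 4: start y=0.000, vy=4.349 → t=0.888, apex=0.965, x_land=120.112, impact vy=-4.349
  bounce: vy ← 0.6·4.349 = 2.609

1 3.747 20.682 52.463
2 2.465 7.446 86.978
3 1.479 2.680 107.687
4 0.888 0.965 120.112
final: 120.112 2.609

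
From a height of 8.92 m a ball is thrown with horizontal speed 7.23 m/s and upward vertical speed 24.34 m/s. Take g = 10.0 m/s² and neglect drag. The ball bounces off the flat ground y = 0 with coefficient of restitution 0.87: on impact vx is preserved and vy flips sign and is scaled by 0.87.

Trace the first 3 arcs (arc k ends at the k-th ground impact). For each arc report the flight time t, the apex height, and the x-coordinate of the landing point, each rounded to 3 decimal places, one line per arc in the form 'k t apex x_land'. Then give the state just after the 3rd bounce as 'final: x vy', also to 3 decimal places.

Arc 1: start y=8.920, vy=24.340 → t=5.210, apex=38.542, x_land=37.671, impact vy=-27.764
  bounce: vy ← 0.87·27.764 = 24.155
Arc 2: start y=0.000, vy=24.155 → t=4.831, apex=29.172, x_land=72.599, impact vy=-24.155
  bounce: vy ← 0.87·24.155 = 21.015
Arc 3: start y=0.000, vy=21.015 → t=4.203, apex=22.080, x_land=102.986, impact vy=-21.015
  bounce: vy ← 0.87·21.015 = 18.283

1 5.210 38.542 37.671
2 4.831 29.172 72.599
3 4.203 22.080 102.986
final: 102.986 18.283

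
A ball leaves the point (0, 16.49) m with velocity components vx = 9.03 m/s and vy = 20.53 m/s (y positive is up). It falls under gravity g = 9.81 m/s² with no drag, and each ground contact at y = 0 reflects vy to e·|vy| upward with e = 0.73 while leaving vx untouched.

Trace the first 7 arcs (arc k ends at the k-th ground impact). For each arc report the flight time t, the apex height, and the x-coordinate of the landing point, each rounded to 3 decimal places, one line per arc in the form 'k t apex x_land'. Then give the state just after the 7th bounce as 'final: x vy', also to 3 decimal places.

1 4.875 37.972 44.022
2 4.062 20.235 80.704
3 2.965 10.783 107.482
4 2.165 5.746 127.030
5 1.580 3.062 141.300
6 1.154 1.632 151.717
7 0.842 0.870 159.322
final: 159.322 3.015

Arc 1: start y=16.490, vy=20.530 → t=4.875, apex=37.972, x_land=44.022, impact vy=-27.295
  bounce: vy ← 0.73·27.295 = 19.925
Arc 2: start y=0.000, vy=19.925 → t=4.062, apex=20.235, x_land=80.704, impact vy=-19.925
  bounce: vy ← 0.73·19.925 = 14.545
Arc 3: start y=0.000, vy=14.545 → t=2.965, apex=10.783, x_land=107.482, impact vy=-14.545
  bounce: vy ← 0.73·14.545 = 10.618
Arc 4: start y=0.000, vy=10.618 → t=2.165, apex=5.746, x_land=127.030, impact vy=-10.618
  bounce: vy ← 0.73·10.618 = 7.751
Arc 5: start y=0.000, vy=7.751 → t=1.580, apex=3.062, x_land=141.300, impact vy=-7.751
  bounce: vy ← 0.73·7.751 = 5.658
Arc 6: start y=0.000, vy=5.658 → t=1.154, apex=1.632, x_land=151.717, impact vy=-5.658
  bounce: vy ← 0.73·5.658 = 4.131
Arc 7: start y=0.000, vy=4.131 → t=0.842, apex=0.870, x_land=159.322, impact vy=-4.131
  bounce: vy ← 0.73·4.131 = 3.015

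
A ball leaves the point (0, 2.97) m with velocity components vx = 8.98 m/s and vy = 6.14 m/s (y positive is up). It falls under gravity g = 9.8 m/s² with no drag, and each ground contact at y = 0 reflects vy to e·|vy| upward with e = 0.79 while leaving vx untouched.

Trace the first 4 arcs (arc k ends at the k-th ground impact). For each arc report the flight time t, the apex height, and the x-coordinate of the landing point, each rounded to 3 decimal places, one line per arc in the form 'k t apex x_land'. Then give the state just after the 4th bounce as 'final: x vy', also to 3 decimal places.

Arc 1: start y=2.970, vy=6.140 → t=1.626, apex=4.893, x_land=14.600, impact vy=-9.793
  bounce: vy ← 0.79·9.793 = 7.737
Arc 2: start y=0.000, vy=7.737 → t=1.579, apex=3.054, x_land=28.779, impact vy=-7.737
  bounce: vy ← 0.79·7.737 = 6.112
Arc 3: start y=0.000, vy=6.112 → t=1.247, apex=1.906, x_land=39.980, impact vy=-6.112
  bounce: vy ← 0.79·6.112 = 4.829
Arc 4: start y=0.000, vy=4.829 → t=0.985, apex=1.190, x_land=48.830, impact vy=-4.829
  bounce: vy ← 0.79·4.829 = 3.815

1 1.626 4.893 14.600
2 1.579 3.054 28.779
3 1.247 1.906 39.980
4 0.985 1.190 48.830
final: 48.830 3.815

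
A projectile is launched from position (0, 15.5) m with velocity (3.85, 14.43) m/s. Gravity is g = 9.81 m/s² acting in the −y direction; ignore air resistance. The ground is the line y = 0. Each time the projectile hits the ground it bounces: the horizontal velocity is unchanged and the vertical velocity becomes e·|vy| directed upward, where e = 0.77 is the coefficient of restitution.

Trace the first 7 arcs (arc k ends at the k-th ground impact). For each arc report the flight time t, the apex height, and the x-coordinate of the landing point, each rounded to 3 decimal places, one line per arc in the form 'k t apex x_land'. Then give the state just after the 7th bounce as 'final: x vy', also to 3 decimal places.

Arc 1: start y=15.500, vy=14.430 → t=3.778, apex=26.113, x_land=14.546, impact vy=-22.635
  bounce: vy ← 0.77·22.635 = 17.429
Arc 2: start y=0.000, vy=17.429 → t=3.553, apex=15.482, x_land=28.226, impact vy=-17.429
  bounce: vy ← 0.77·17.429 = 13.420
Arc 3: start y=0.000, vy=13.420 → t=2.736, apex=9.179, x_land=38.760, impact vy=-13.420
  bounce: vy ← 0.77·13.420 = 10.334
Arc 4: start y=0.000, vy=10.334 → t=2.107, apex=5.443, x_land=46.871, impact vy=-10.334
  bounce: vy ← 0.77·10.334 = 7.957
Arc 5: start y=0.000, vy=7.957 → t=1.622, apex=3.227, x_land=53.116, impact vy=-7.957
  bounce: vy ← 0.77·7.957 = 6.127
Arc 6: start y=0.000, vy=6.127 → t=1.249, apex=1.913, x_land=57.925, impact vy=-6.127
  bounce: vy ← 0.77·6.127 = 4.718
Arc 7: start y=0.000, vy=4.718 → t=0.962, apex=1.134, x_land=61.628, impact vy=-4.718
  bounce: vy ← 0.77·4.718 = 3.633

1 3.778 26.113 14.546
2 3.553 15.482 28.226
3 2.736 9.179 38.760
4 2.107 5.443 46.871
5 1.622 3.227 53.116
6 1.249 1.913 57.925
7 0.962 1.134 61.628
final: 61.628 3.633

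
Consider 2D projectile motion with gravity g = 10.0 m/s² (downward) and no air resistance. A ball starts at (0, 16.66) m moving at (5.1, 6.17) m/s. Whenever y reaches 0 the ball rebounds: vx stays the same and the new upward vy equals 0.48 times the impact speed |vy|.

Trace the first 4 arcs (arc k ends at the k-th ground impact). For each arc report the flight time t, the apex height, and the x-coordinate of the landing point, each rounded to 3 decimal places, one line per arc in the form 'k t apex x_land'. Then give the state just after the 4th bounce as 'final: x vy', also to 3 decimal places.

Arc 1: start y=16.660, vy=6.170 → t=2.544, apex=18.563, x_land=12.974, impact vy=-19.268
  bounce: vy ← 0.48·19.268 = 9.249
Arc 2: start y=0.000, vy=9.249 → t=1.850, apex=4.277, x_land=22.407, impact vy=-9.249
  bounce: vy ← 0.48·9.249 = 4.439
Arc 3: start y=0.000, vy=4.439 → t=0.888, apex=0.985, x_land=26.936, impact vy=-4.439
  bounce: vy ← 0.48·4.439 = 2.131
Arc 4: start y=0.000, vy=2.131 → t=0.426, apex=0.227, x_land=29.109, impact vy=-2.131
  bounce: vy ← 0.48·2.131 = 1.023

1 2.544 18.563 12.974
2 1.850 4.277 22.407
3 0.888 0.985 26.936
4 0.426 0.227 29.109
final: 29.109 1.023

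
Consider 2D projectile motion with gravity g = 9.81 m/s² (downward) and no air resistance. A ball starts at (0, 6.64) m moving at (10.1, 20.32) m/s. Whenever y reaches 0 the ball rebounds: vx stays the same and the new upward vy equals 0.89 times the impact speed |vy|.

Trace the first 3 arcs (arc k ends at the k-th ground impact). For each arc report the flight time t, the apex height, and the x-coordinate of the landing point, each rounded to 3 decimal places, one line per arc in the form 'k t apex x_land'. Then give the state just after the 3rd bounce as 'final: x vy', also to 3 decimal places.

1 4.447 27.685 44.916
2 4.229 21.929 87.627
3 3.764 17.370 125.640
final: 125.640 16.430

Arc 1: start y=6.640, vy=20.320 → t=4.447, apex=27.685, x_land=44.916, impact vy=-23.306
  bounce: vy ← 0.89·23.306 = 20.743
Arc 2: start y=0.000, vy=20.743 → t=4.229, apex=21.929, x_land=87.627, impact vy=-20.743
  bounce: vy ← 0.89·20.743 = 18.461
Arc 3: start y=0.000, vy=18.461 → t=3.764, apex=17.370, x_land=125.640, impact vy=-18.461
  bounce: vy ← 0.89·18.461 = 16.430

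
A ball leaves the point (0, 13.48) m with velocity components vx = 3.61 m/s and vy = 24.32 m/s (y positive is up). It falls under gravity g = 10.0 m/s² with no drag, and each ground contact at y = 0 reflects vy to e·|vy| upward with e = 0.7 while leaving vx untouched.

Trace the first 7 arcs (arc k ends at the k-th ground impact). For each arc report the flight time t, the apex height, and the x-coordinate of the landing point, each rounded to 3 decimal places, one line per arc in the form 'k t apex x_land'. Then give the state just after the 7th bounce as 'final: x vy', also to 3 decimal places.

1 5.366 43.053 19.373
2 4.108 21.096 34.203
3 2.876 10.337 44.584
4 2.013 5.065 51.851
5 1.409 2.482 56.938
6 0.986 1.216 60.499
7 0.690 0.596 62.991
final: 62.991 2.417

Arc 1: start y=13.480, vy=24.320 → t=5.366, apex=43.053, x_land=19.373, impact vy=-29.344
  bounce: vy ← 0.7·29.344 = 20.541
Arc 2: start y=0.000, vy=20.541 → t=4.108, apex=21.096, x_land=34.203, impact vy=-20.541
  bounce: vy ← 0.7·20.541 = 14.378
Arc 3: start y=0.000, vy=14.378 → t=2.876, apex=10.337, x_land=44.584, impact vy=-14.378
  bounce: vy ← 0.7·14.378 = 10.065
Arc 4: start y=0.000, vy=10.065 → t=2.013, apex=5.065, x_land=51.851, impact vy=-10.065
  bounce: vy ← 0.7·10.065 = 7.045
Arc 5: start y=0.000, vy=7.045 → t=1.409, apex=2.482, x_land=56.938, impact vy=-7.045
  bounce: vy ← 0.7·7.045 = 4.932
Arc 6: start y=0.000, vy=4.932 → t=0.986, apex=1.216, x_land=60.499, impact vy=-4.932
  bounce: vy ← 0.7·4.932 = 3.452
Arc 7: start y=0.000, vy=3.452 → t=0.690, apex=0.596, x_land=62.991, impact vy=-3.452
  bounce: vy ← 0.7·3.452 = 2.417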